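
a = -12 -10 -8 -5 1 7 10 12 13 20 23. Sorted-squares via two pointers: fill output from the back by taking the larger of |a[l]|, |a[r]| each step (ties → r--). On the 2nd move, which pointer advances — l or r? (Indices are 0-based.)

[0,10] |-12|<=|23| out[10]=529 → r--
[0,9] |-12|<=|20| out[9]=400 → r--

r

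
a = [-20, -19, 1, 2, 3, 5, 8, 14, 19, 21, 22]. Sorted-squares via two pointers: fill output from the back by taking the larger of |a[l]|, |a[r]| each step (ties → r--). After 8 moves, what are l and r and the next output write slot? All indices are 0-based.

l=2, r=4, next write slot=2

[0,10] |-20|<=|22| out[10]=484 → r--
[0,9] |-20|<=|21| out[9]=441 → r--
[0,8] |-20|>|19| out[8]=400 → l++
[1,8] |-19|<=|19| out[7]=361 → r--
[1,7] |-19|>|14| out[6]=361 → l++
[2,7] |1|<=|14| out[5]=196 → r--
[2,6] |1|<=|8| out[4]=64 → r--
[2,5] |1|<=|5| out[3]=25 → r--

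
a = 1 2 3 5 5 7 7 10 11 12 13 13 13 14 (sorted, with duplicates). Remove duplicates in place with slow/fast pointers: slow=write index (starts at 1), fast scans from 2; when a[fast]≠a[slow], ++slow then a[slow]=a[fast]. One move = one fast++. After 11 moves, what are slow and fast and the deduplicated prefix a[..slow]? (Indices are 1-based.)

slow=9, fast=13, prefix=[1, 2, 3, 5, 7, 10, 11, 12, 13]

slow=1 fast=2: a[fast]=2≠a[slow]=1 write a[2]=2, slow++,fast++
slow=2 fast=3: a[fast]=3≠a[slow]=2 write a[3]=3, slow++,fast++
slow=3 fast=4: a[fast]=5≠a[slow]=3 write a[4]=5, slow++,fast++
slow=4 fast=5: a[fast]=5=a[slow] dup, fast++
slow=4 fast=6: a[fast]=7≠a[slow]=5 write a[5]=7, slow++,fast++
slow=5 fast=7: a[fast]=7=a[slow] dup, fast++
slow=5 fast=8: a[fast]=10≠a[slow]=7 write a[6]=10, slow++,fast++
slow=6 fast=9: a[fast]=11≠a[slow]=10 write a[7]=11, slow++,fast++
slow=7 fast=10: a[fast]=12≠a[slow]=11 write a[8]=12, slow++,fast++
slow=8 fast=11: a[fast]=13≠a[slow]=12 write a[9]=13, slow++,fast++
slow=9 fast=12: a[fast]=13=a[slow] dup, fast++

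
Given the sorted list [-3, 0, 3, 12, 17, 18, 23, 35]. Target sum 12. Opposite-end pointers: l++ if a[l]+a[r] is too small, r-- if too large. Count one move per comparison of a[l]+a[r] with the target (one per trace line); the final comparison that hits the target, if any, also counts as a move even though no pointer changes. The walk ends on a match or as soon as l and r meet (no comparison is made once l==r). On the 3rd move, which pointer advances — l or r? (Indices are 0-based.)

[0,7] -3+35=32 >12 → r--
[0,6] -3+23=20 >12 → r--
[0,5] -3+18=15 >12 → r--

r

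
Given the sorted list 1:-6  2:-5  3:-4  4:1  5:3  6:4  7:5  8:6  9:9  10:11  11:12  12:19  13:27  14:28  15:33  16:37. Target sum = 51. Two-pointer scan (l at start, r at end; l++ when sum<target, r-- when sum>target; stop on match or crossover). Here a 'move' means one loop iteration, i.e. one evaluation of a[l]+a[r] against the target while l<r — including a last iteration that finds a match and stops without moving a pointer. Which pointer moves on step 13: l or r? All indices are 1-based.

r

[1,16] -6+37=31 <51 → l++
[2,16] -5+37=32 <51 → l++
[3,16] -4+37=33 <51 → l++
[4,16] 1+37=38 <51 → l++
[5,16] 3+37=40 <51 → l++
[6,16] 4+37=41 <51 → l++
[7,16] 5+37=42 <51 → l++
[8,16] 6+37=43 <51 → l++
[9,16] 9+37=46 <51 → l++
[10,16] 11+37=48 <51 → l++
[11,16] 12+37=49 <51 → l++
[12,16] 19+37=56 >51 → r--
[12,15] 19+33=52 >51 → r--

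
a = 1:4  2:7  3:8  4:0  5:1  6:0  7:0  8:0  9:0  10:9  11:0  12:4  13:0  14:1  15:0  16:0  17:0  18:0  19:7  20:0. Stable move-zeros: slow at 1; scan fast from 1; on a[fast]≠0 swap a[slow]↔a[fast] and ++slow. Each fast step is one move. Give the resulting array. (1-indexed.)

[4, 7, 8, 1, 9, 4, 1, 7, 0, 0, 0, 0, 0, 0, 0, 0, 0, 0, 0, 0]

(s=1,f=1) a[fast]=4≠0 swap→a[1]=4 → slow++,fast++
(s=2,f=2) a[fast]=7≠0 swap→a[2]=7 → slow++,fast++
(s=3,f=3) a[fast]=8≠0 swap→a[3]=8 → slow++,fast++
(s=4,f=4) a[fast]=0 → fast++
(s=4,f=5) a[fast]=1≠0 swap→a[4]=1 → slow++,fast++
(s=5,f=6) a[fast]=0 → fast++
(s=5,f=7) a[fast]=0 → fast++
(s=5,f=8) a[fast]=0 → fast++
(s=5,f=9) a[fast]=0 → fast++
(s=5,f=10) a[fast]=9≠0 swap→a[5]=9 → slow++,fast++
(s=6,f=11) a[fast]=0 → fast++
(s=6,f=12) a[fast]=4≠0 swap→a[6]=4 → slow++,fast++
(s=7,f=13) a[fast]=0 → fast++
(s=7,f=14) a[fast]=1≠0 swap→a[7]=1 → slow++,fast++
(s=8,f=15) a[fast]=0 → fast++
(s=8,f=16) a[fast]=0 → fast++
(s=8,f=17) a[fast]=0 → fast++
(s=8,f=18) a[fast]=0 → fast++
(s=8,f=19) a[fast]=7≠0 swap→a[8]=7 → slow++,fast++
(s=9,f=20) a[fast]=0 → fast++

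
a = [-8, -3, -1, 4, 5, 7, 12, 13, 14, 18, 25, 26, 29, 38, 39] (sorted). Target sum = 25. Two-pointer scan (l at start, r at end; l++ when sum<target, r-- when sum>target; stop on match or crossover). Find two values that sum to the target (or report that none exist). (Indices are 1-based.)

(-1, 26)

l=1 r=15: -8+39=31 >25, r--
l=1 r=14: -8+38=30 >25, r--
l=1 r=13: -8+29=21 <25, l++
l=2 r=13: -3+29=26 >25, r--
l=2 r=12: -3+26=23 <25, l++
l=3 r=12: -1+26=25, found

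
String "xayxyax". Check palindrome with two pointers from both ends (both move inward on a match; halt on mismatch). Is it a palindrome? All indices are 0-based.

[0,6] 'x'=='x' → l++,r--
[1,5] 'a'=='a' → l++,r--
[2,4] 'y'=='y' → l++,r--

palindrome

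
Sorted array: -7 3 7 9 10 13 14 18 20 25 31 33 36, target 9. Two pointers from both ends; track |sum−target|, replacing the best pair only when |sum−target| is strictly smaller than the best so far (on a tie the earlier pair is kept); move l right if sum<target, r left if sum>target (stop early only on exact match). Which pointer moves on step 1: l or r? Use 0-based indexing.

[0,12] -7+36=29 d=20 * → r--

r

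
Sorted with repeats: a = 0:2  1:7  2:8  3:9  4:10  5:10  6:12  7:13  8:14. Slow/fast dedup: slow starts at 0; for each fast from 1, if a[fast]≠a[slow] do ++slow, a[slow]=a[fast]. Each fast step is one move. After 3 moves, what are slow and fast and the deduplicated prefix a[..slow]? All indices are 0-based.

slow=0 fast=1: a[fast]=7≠a[slow]=2 write a[1]=7, slow++,fast++
slow=1 fast=2: a[fast]=8≠a[slow]=7 write a[2]=8, slow++,fast++
slow=2 fast=3: a[fast]=9≠a[slow]=8 write a[3]=9, slow++,fast++

slow=3, fast=4, prefix=[2, 7, 8, 9]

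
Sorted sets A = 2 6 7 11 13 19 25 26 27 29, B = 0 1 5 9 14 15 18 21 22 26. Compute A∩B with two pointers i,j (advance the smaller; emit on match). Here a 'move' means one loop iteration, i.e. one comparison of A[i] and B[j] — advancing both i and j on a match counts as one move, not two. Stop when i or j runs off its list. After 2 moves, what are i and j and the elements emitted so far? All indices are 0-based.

i=0 j=0: 2>0, j++
i=0 j=1: 2>1, j++

i=0, j=2, emitted=[]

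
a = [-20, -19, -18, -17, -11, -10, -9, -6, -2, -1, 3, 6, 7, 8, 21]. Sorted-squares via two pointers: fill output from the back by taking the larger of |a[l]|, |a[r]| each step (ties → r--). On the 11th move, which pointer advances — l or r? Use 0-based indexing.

r

l=0 r=14: |-20|<=|21| out[14]=441, r--
l=0 r=13: |-20|>|8| out[13]=400, l++
l=1 r=13: |-19|>|8| out[12]=361, l++
l=2 r=13: |-18|>|8| out[11]=324, l++
l=3 r=13: |-17|>|8| out[10]=289, l++
l=4 r=13: |-11|>|8| out[9]=121, l++
l=5 r=13: |-10|>|8| out[8]=100, l++
l=6 r=13: |-9|>|8| out[7]=81, l++
l=7 r=13: |-6|<=|8| out[6]=64, r--
l=7 r=12: |-6|<=|7| out[5]=49, r--
l=7 r=11: |-6|<=|6| out[4]=36, r--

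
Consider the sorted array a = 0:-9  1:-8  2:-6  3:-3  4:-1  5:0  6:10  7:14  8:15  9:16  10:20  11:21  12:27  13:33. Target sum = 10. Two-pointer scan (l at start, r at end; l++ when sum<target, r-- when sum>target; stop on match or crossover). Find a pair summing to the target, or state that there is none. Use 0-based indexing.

(-6, 16)

l=0 r=13: -9+33=24 >10, r--
l=0 r=12: -9+27=18 >10, r--
l=0 r=11: -9+21=12 >10, r--
l=0 r=10: -9+20=11 >10, r--
l=0 r=9: -9+16=7 <10, l++
l=1 r=9: -8+16=8 <10, l++
l=2 r=9: -6+16=10, found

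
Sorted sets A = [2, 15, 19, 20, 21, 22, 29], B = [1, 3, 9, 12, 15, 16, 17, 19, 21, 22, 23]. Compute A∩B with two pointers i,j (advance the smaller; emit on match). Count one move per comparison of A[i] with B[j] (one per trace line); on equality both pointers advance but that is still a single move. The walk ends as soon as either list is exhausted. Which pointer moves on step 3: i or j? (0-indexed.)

i=0 j=0: 2>1, j++
i=0 j=1: 2<3, i++
i=1 j=1: 15>3, j++

j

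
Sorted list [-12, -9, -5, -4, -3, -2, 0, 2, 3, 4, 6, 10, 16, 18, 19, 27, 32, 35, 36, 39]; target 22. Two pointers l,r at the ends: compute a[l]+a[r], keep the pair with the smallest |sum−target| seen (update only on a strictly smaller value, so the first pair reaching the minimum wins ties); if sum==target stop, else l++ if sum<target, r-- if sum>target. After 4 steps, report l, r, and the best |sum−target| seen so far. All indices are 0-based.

l=0 r=19: -12+39=27 d=5 *, r--
l=0 r=18: -12+36=24 d=2 *, r--
l=0 r=17: -12+35=23 d=1 *, r--
l=0 r=16: -12+32=20 d=2, l++

l=1, r=16, best |Δ|=1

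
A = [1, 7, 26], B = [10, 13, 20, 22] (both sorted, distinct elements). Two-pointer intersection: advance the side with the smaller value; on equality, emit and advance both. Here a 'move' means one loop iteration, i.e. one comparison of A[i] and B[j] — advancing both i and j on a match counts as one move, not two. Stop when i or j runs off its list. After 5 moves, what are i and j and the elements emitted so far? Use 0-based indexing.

i=2, j=3, emitted=[]

i=0 j=0: 1<10, i++
i=1 j=0: 7<10, i++
i=2 j=0: 26>10, j++
i=2 j=1: 26>13, j++
i=2 j=2: 26>20, j++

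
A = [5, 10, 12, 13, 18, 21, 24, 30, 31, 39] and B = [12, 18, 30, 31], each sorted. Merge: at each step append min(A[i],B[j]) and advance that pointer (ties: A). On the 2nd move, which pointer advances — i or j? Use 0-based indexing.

i

i=0 j=0: A[i]=5<=B[j]=12 take 5, i++
i=1 j=0: A[i]=10<=B[j]=12 take 10, i++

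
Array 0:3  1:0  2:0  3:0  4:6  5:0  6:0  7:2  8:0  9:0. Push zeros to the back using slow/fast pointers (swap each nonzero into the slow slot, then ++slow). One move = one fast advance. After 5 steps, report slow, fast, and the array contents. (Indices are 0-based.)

slow=2, fast=5, a=[3, 6, 0, 0, 0, 0, 0, 2, 0, 0]

(s=0,f=0) a[fast]=3≠0 swap→a[0]=3 → slow++,fast++
(s=1,f=1) a[fast]=0 → fast++
(s=1,f=2) a[fast]=0 → fast++
(s=1,f=3) a[fast]=0 → fast++
(s=1,f=4) a[fast]=6≠0 swap→a[1]=6 → slow++,fast++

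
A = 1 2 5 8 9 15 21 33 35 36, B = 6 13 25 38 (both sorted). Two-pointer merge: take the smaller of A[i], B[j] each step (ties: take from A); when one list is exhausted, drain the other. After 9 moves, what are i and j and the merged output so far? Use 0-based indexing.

[i=0,j=0] A[i]=1<=B[j]=6 take 1 → i++
[i=1,j=0] A[i]=2<=B[j]=6 take 2 → i++
[i=2,j=0] A[i]=5<=B[j]=6 take 5 → i++
[i=3,j=0] A[i]=8>B[j]=6 take 6 → j++
[i=3,j=1] A[i]=8<=B[j]=13 take 8 → i++
[i=4,j=1] A[i]=9<=B[j]=13 take 9 → i++
[i=5,j=1] A[i]=15>B[j]=13 take 13 → j++
[i=5,j=2] A[i]=15<=B[j]=25 take 15 → i++
[i=6,j=2] A[i]=21<=B[j]=25 take 21 → i++

i=7, j=2, merged so far=[1, 2, 5, 6, 8, 9, 13, 15, 21]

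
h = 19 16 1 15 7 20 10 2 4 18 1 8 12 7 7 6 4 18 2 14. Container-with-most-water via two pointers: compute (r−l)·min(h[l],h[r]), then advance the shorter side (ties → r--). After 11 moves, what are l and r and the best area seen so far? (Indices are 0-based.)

l=0, r=8, best area=306

[0,19] min(19,14)*19=266 best=266 * → r--
[0,18] min(19,2)*18=36 best=266 → r--
[0,17] min(19,18)*17=306 best=306 * → r--
[0,16] min(19,4)*16=64 best=306 → r--
[0,15] min(19,6)*15=90 best=306 → r--
[0,14] min(19,7)*14=98 best=306 → r--
[0,13] min(19,7)*13=91 best=306 → r--
[0,12] min(19,12)*12=144 best=306 → r--
[0,11] min(19,8)*11=88 best=306 → r--
[0,10] min(19,1)*10=10 best=306 → r--
[0,9] min(19,18)*9=162 best=306 → r--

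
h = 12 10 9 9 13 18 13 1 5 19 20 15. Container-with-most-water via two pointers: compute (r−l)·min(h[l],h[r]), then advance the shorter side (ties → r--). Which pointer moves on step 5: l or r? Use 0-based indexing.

[0,11] min(12,15)*11=132 best=132 * → l++
[1,11] min(10,15)*10=100 best=132 → l++
[2,11] min(9,15)*9=81 best=132 → l++
[3,11] min(9,15)*8=72 best=132 → l++
[4,11] min(13,15)*7=91 best=132 → l++

l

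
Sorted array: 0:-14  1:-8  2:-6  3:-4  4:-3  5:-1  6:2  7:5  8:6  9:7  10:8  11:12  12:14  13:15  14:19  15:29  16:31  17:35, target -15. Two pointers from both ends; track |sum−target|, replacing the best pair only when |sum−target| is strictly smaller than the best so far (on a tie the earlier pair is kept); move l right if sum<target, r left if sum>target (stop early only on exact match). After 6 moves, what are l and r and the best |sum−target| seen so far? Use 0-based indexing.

l=0, r=11, best |Δ|=15

[0,17] -14+35=21 d=36 * → r--
[0,16] -14+31=17 d=32 * → r--
[0,15] -14+29=15 d=30 * → r--
[0,14] -14+19=5 d=20 * → r--
[0,13] -14+15=1 d=16 * → r--
[0,12] -14+14=0 d=15 * → r--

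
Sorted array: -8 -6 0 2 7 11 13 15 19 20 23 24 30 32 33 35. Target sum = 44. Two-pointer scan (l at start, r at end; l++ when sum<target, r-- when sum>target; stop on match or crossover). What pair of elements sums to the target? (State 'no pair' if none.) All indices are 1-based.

l=1 r=16: -8+35=27 <44, l++
l=2 r=16: -6+35=29 <44, l++
l=3 r=16: 0+35=35 <44, l++
l=4 r=16: 2+35=37 <44, l++
l=5 r=16: 7+35=42 <44, l++
l=6 r=16: 11+35=46 >44, r--
l=6 r=15: 11+33=44, found

(11, 33)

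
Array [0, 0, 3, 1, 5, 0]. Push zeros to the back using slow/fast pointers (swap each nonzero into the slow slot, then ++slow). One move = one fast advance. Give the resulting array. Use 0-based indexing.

[3, 1, 5, 0, 0, 0]

(s=0,f=0) a[fast]=0 → fast++
(s=0,f=1) a[fast]=0 → fast++
(s=0,f=2) a[fast]=3≠0 swap→a[0]=3 → slow++,fast++
(s=1,f=3) a[fast]=1≠0 swap→a[1]=1 → slow++,fast++
(s=2,f=4) a[fast]=5≠0 swap→a[2]=5 → slow++,fast++
(s=3,f=5) a[fast]=0 → fast++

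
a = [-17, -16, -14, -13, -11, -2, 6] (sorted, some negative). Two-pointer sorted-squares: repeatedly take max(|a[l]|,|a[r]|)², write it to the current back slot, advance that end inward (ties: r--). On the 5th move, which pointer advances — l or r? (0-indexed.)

l

[0,6] |-17|>|6| out[6]=289 → l++
[1,6] |-16|>|6| out[5]=256 → l++
[2,6] |-14|>|6| out[4]=196 → l++
[3,6] |-13|>|6| out[3]=169 → l++
[4,6] |-11|>|6| out[2]=121 → l++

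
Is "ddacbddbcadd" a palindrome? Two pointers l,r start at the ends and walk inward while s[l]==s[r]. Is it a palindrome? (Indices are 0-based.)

palindrome

[0,11] 'd'=='d' → l++,r--
[1,10] 'd'=='d' → l++,r--
[2,9] 'a'=='a' → l++,r--
[3,8] 'c'=='c' → l++,r--
[4,7] 'b'=='b' → l++,r--
[5,6] 'd'=='d' → l++,r--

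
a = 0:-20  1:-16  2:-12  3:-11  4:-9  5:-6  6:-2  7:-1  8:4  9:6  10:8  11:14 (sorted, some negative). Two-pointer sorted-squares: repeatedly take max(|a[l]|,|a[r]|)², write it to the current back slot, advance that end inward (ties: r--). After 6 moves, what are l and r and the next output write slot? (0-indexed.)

[0,11] |-20|>|14| out[11]=400 → l++
[1,11] |-16|>|14| out[10]=256 → l++
[2,11] |-12|<=|14| out[9]=196 → r--
[2,10] |-12|>|8| out[8]=144 → l++
[3,10] |-11|>|8| out[7]=121 → l++
[4,10] |-9|>|8| out[6]=81 → l++

l=5, r=10, next write slot=5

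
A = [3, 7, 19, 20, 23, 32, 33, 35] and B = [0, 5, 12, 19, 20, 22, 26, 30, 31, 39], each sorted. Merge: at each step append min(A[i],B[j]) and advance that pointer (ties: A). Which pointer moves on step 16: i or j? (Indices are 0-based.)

i

[i=0,j=0] A[i]=3>B[j]=0 take 0 → j++
[i=0,j=1] A[i]=3<=B[j]=5 take 3 → i++
[i=1,j=1] A[i]=7>B[j]=5 take 5 → j++
[i=1,j=2] A[i]=7<=B[j]=12 take 7 → i++
[i=2,j=2] A[i]=19>B[j]=12 take 12 → j++
[i=2,j=3] A[i]=19<=B[j]=19 take 19 → i++
[i=3,j=3] A[i]=20>B[j]=19 take 19 → j++
[i=3,j=4] A[i]=20<=B[j]=20 take 20 → i++
[i=4,j=4] A[i]=23>B[j]=20 take 20 → j++
[i=4,j=5] A[i]=23>B[j]=22 take 22 → j++
[i=4,j=6] A[i]=23<=B[j]=26 take 23 → i++
[i=5,j=6] A[i]=32>B[j]=26 take 26 → j++
[i=5,j=7] A[i]=32>B[j]=30 take 30 → j++
[i=5,j=8] A[i]=32>B[j]=31 take 31 → j++
[i=5,j=9] A[i]=32<=B[j]=39 take 32 → i++
[i=6,j=9] A[i]=33<=B[j]=39 take 33 → i++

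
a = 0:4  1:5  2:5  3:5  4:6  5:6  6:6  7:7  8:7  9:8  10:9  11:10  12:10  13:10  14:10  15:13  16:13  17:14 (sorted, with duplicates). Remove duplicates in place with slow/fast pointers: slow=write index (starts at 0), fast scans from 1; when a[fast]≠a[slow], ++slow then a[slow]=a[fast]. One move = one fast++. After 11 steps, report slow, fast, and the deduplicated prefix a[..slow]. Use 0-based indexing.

slow=6, fast=12, prefix=[4, 5, 6, 7, 8, 9, 10]

slow=0 fast=1: a[fast]=5≠a[slow]=4 write a[1]=5, slow++,fast++
slow=1 fast=2: a[fast]=5=a[slow] dup, fast++
slow=1 fast=3: a[fast]=5=a[slow] dup, fast++
slow=1 fast=4: a[fast]=6≠a[slow]=5 write a[2]=6, slow++,fast++
slow=2 fast=5: a[fast]=6=a[slow] dup, fast++
slow=2 fast=6: a[fast]=6=a[slow] dup, fast++
slow=2 fast=7: a[fast]=7≠a[slow]=6 write a[3]=7, slow++,fast++
slow=3 fast=8: a[fast]=7=a[slow] dup, fast++
slow=3 fast=9: a[fast]=8≠a[slow]=7 write a[4]=8, slow++,fast++
slow=4 fast=10: a[fast]=9≠a[slow]=8 write a[5]=9, slow++,fast++
slow=5 fast=11: a[fast]=10≠a[slow]=9 write a[6]=10, slow++,fast++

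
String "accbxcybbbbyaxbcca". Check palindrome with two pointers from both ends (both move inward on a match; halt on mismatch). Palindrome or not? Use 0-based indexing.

not a palindrome (mismatch at 5,12)

l=0 r=17: 'a'=='a', l++,r--
l=1 r=16: 'c'=='c', l++,r--
l=2 r=15: 'c'=='c', l++,r--
l=3 r=14: 'b'=='b', l++,r--
l=4 r=13: 'x'=='x', l++,r--
l=5 r=12: 'c'!='a', stop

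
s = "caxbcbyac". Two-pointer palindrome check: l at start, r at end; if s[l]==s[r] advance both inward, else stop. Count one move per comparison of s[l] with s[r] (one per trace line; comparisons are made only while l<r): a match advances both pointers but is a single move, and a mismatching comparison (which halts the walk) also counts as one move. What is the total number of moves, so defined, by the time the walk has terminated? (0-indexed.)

3 moves

l=0 r=8: 'c'=='c', l++,r--
l=1 r=7: 'a'=='a', l++,r--
l=2 r=6: 'x'!='y', stop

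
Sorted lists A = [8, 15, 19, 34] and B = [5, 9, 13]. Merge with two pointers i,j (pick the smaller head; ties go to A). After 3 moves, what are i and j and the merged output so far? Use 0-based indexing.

i=1, j=2, merged so far=[5, 8, 9]

[i=0,j=0] A[i]=8>B[j]=5 take 5 → j++
[i=0,j=1] A[i]=8<=B[j]=9 take 8 → i++
[i=1,j=1] A[i]=15>B[j]=9 take 9 → j++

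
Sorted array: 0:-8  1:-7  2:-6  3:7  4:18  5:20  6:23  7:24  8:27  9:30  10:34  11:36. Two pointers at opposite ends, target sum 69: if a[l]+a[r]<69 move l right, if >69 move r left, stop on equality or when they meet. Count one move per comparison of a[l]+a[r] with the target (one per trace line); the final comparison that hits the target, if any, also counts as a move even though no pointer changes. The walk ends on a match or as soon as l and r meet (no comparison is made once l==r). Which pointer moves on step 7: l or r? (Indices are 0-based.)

[0,11] -8+36=28 <69 → l++
[1,11] -7+36=29 <69 → l++
[2,11] -6+36=30 <69 → l++
[3,11] 7+36=43 <69 → l++
[4,11] 18+36=54 <69 → l++
[5,11] 20+36=56 <69 → l++
[6,11] 23+36=59 <69 → l++

l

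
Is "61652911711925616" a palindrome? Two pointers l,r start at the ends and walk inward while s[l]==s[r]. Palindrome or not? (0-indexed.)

palindrome

[0,16] '6'=='6' → l++,r--
[1,15] '1'=='1' → l++,r--
[2,14] '6'=='6' → l++,r--
[3,13] '5'=='5' → l++,r--
[4,12] '2'=='2' → l++,r--
[5,11] '9'=='9' → l++,r--
[6,10] '1'=='1' → l++,r--
[7,9] '1'=='1' → l++,r--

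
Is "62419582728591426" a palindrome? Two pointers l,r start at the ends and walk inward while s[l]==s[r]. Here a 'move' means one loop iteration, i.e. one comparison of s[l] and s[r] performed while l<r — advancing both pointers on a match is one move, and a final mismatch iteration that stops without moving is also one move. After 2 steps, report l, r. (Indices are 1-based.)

l=1 r=17: '6'=='6', l++,r--
l=2 r=16: '2'=='2', l++,r--

l=3, r=15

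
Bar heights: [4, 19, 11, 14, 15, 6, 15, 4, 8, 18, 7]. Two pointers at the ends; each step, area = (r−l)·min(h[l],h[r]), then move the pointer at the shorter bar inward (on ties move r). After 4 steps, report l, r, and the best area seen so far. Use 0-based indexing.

l=1, r=7, best area=144

[0,10] min(4,7)*10=40 best=40 * → l++
[1,10] min(19,7)*9=63 best=63 * → r--
[1,9] min(19,18)*8=144 best=144 * → r--
[1,8] min(19,8)*7=56 best=144 → r--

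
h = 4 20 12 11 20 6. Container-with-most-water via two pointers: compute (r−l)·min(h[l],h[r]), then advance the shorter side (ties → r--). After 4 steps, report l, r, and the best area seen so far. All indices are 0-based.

l=0 r=5: min(4,6)*5=20 best=20 *, l++
l=1 r=5: min(20,6)*4=24 best=24 *, r--
l=1 r=4: min(20,20)*3=60 best=60 *, r--
l=1 r=3: min(20,11)*2=22 best=60, r--

l=1, r=2, best area=60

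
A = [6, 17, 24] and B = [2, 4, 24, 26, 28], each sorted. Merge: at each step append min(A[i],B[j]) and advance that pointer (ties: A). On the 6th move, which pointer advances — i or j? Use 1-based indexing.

i=1 j=1: A[i]=6>B[j]=2 take 2, j++
i=1 j=2: A[i]=6>B[j]=4 take 4, j++
i=1 j=3: A[i]=6<=B[j]=24 take 6, i++
i=2 j=3: A[i]=17<=B[j]=24 take 17, i++
i=3 j=3: A[i]=24<=B[j]=24 take 24, i++
i=4 j=3: A done, take B[j]=24, j++

j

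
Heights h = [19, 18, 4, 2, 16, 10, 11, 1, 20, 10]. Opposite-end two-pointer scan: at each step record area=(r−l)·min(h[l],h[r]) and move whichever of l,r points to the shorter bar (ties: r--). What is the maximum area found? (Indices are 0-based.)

l=0 r=9: min(19,10)*9=90 best=90 *, r--
l=0 r=8: min(19,20)*8=152 best=152 *, l++
l=1 r=8: min(18,20)*7=126 best=152, l++
l=2 r=8: min(4,20)*6=24 best=152, l++
l=3 r=8: min(2,20)*5=10 best=152, l++
l=4 r=8: min(16,20)*4=64 best=152, l++
l=5 r=8: min(10,20)*3=30 best=152, l++
l=6 r=8: min(11,20)*2=22 best=152, l++
l=7 r=8: min(1,20)*1=1 best=152, l++

max area = 152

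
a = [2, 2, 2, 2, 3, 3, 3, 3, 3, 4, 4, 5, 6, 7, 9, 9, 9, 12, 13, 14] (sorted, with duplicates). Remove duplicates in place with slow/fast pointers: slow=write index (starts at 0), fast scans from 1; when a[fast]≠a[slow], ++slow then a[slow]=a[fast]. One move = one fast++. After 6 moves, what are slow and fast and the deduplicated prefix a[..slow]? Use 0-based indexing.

(s=0,f=1) a[fast]=2=a[slow] dup → fast++
(s=0,f=2) a[fast]=2=a[slow] dup → fast++
(s=0,f=3) a[fast]=2=a[slow] dup → fast++
(s=0,f=4) a[fast]=3≠a[slow]=2 write a[1]=3 → slow++,fast++
(s=1,f=5) a[fast]=3=a[slow] dup → fast++
(s=1,f=6) a[fast]=3=a[slow] dup → fast++

slow=1, fast=7, prefix=[2, 3]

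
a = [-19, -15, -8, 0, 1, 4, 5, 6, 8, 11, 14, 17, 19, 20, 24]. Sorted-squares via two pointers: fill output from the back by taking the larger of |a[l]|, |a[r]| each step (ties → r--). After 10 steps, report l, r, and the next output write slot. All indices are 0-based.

l=3, r=7, next write slot=4

l=0 r=14: |-19|<=|24| out[14]=576, r--
l=0 r=13: |-19|<=|20| out[13]=400, r--
l=0 r=12: |-19|<=|19| out[12]=361, r--
l=0 r=11: |-19|>|17| out[11]=361, l++
l=1 r=11: |-15|<=|17| out[10]=289, r--
l=1 r=10: |-15|>|14| out[9]=225, l++
l=2 r=10: |-8|<=|14| out[8]=196, r--
l=2 r=9: |-8|<=|11| out[7]=121, r--
l=2 r=8: |-8|<=|8| out[6]=64, r--
l=2 r=7: |-8|>|6| out[5]=64, l++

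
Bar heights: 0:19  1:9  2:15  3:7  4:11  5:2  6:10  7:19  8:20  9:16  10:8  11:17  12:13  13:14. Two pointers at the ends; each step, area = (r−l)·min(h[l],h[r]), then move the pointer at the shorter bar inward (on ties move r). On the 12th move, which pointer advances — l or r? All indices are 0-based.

[0,13] min(19,14)*13=182 best=182 * → r--
[0,12] min(19,13)*12=156 best=182 → r--
[0,11] min(19,17)*11=187 best=187 * → r--
[0,10] min(19,8)*10=80 best=187 → r--
[0,9] min(19,16)*9=144 best=187 → r--
[0,8] min(19,20)*8=152 best=187 → l++
[1,8] min(9,20)*7=63 best=187 → l++
[2,8] min(15,20)*6=90 best=187 → l++
[3,8] min(7,20)*5=35 best=187 → l++
[4,8] min(11,20)*4=44 best=187 → l++
[5,8] min(2,20)*3=6 best=187 → l++
[6,8] min(10,20)*2=20 best=187 → l++

l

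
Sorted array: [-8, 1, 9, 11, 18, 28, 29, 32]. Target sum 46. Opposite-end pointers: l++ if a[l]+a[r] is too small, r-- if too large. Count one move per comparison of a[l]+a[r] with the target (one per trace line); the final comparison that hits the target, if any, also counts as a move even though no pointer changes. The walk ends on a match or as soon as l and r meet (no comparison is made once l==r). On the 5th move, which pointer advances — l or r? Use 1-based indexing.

[1,8] -8+32=24 <46 → l++
[2,8] 1+32=33 <46 → l++
[3,8] 9+32=41 <46 → l++
[4,8] 11+32=43 <46 → l++
[5,8] 18+32=50 >46 → r--

r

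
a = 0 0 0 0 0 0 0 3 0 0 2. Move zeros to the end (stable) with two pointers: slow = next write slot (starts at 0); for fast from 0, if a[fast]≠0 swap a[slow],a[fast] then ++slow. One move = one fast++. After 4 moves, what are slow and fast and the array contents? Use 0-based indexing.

slow=0 fast=0: a[fast]=0, fast++
slow=0 fast=1: a[fast]=0, fast++
slow=0 fast=2: a[fast]=0, fast++
slow=0 fast=3: a[fast]=0, fast++

slow=0, fast=4, a=[0, 0, 0, 0, 0, 0, 0, 3, 0, 0, 2]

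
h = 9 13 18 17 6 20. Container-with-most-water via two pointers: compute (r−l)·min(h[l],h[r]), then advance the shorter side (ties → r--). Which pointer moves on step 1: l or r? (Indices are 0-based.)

l

[0,5] min(9,20)*5=45 best=45 * → l++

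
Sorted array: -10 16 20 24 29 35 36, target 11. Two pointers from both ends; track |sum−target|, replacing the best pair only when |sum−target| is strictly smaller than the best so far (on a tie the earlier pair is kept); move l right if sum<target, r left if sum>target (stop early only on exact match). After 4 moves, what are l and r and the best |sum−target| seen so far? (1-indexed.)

l=1, r=3, best |Δ|=3

l=1 r=7: -10+36=26 d=15 *, r--
l=1 r=6: -10+35=25 d=14 *, r--
l=1 r=5: -10+29=19 d=8 *, r--
l=1 r=4: -10+24=14 d=3 *, r--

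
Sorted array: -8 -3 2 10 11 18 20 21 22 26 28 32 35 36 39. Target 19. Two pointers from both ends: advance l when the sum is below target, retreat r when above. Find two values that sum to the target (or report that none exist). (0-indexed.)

[0,14] -8+39=31 >19 → r--
[0,13] -8+36=28 >19 → r--
[0,12] -8+35=27 >19 → r--
[0,11] -8+32=24 >19 → r--
[0,10] -8+28=20 >19 → r--
[0,9] -8+26=18 <19 → l++
[1,9] -3+26=23 >19 → r--
[1,8] -3+22=19 → found

(-3, 22)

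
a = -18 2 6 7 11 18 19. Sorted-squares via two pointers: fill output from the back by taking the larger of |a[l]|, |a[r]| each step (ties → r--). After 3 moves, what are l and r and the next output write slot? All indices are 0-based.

l=1, r=4, next write slot=3

[0,6] |-18|<=|19| out[6]=361 → r--
[0,5] |-18|<=|18| out[5]=324 → r--
[0,4] |-18|>|11| out[4]=324 → l++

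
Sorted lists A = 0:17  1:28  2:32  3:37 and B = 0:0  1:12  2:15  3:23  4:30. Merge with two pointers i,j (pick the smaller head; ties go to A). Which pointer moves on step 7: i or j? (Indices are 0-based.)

[i=0,j=0] A[i]=17>B[j]=0 take 0 → j++
[i=0,j=1] A[i]=17>B[j]=12 take 12 → j++
[i=0,j=2] A[i]=17>B[j]=15 take 15 → j++
[i=0,j=3] A[i]=17<=B[j]=23 take 17 → i++
[i=1,j=3] A[i]=28>B[j]=23 take 23 → j++
[i=1,j=4] A[i]=28<=B[j]=30 take 28 → i++
[i=2,j=4] A[i]=32>B[j]=30 take 30 → j++

j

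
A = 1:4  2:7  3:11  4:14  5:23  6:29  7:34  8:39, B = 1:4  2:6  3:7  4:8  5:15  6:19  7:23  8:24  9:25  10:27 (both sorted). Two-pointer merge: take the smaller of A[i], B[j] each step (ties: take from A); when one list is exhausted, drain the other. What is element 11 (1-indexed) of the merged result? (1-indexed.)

i=1 j=1: A[i]=4<=B[j]=4 take 4, i++
i=2 j=1: A[i]=7>B[j]=4 take 4, j++
i=2 j=2: A[i]=7>B[j]=6 take 6, j++
i=2 j=3: A[i]=7<=B[j]=7 take 7, i++
i=3 j=3: A[i]=11>B[j]=7 take 7, j++
i=3 j=4: A[i]=11>B[j]=8 take 8, j++
i=3 j=5: A[i]=11<=B[j]=15 take 11, i++
i=4 j=5: A[i]=14<=B[j]=15 take 14, i++
i=5 j=5: A[i]=23>B[j]=15 take 15, j++
i=5 j=6: A[i]=23>B[j]=19 take 19, j++
i=5 j=7: A[i]=23<=B[j]=23 take 23, i++
i=6 j=7: A[i]=29>B[j]=23 take 23, j++
i=6 j=8: A[i]=29>B[j]=24 take 24, j++
i=6 j=9: A[i]=29>B[j]=25 take 25, j++
i=6 j=10: A[i]=29>B[j]=27 take 27, j++
i=6 j=11: B done, take A[i]=29, i++
i=7 j=11: B done, take A[i]=34, i++
i=8 j=11: B done, take A[i]=39, i++

merged[11] = 23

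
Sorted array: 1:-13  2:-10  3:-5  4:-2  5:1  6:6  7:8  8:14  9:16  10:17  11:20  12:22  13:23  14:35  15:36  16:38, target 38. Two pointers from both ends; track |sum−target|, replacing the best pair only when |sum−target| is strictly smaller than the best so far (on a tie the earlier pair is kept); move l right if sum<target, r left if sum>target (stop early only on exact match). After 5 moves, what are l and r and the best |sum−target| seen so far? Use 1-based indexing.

l=5, r=15, best |Δ|=1

l=1 r=16: -13+38=25 d=13 *, l++
l=2 r=16: -10+38=28 d=10 *, l++
l=3 r=16: -5+38=33 d=5 *, l++
l=4 r=16: -2+38=36 d=2 *, l++
l=5 r=16: 1+38=39 d=1 *, r--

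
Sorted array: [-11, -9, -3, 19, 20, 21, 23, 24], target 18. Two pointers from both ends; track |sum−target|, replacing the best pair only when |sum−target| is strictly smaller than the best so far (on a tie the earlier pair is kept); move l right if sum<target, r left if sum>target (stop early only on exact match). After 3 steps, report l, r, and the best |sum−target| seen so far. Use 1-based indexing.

l=3, r=7, best |Δ|=3

[1,8] -11+24=13 d=5 * → l++
[2,8] -9+24=15 d=3 * → l++
[3,8] -3+24=21 d=3 → r--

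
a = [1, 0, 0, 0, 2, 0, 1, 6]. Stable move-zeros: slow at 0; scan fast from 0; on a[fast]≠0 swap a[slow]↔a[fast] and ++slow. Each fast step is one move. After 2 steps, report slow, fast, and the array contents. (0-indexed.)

slow=1, fast=2, a=[1, 0, 0, 0, 2, 0, 1, 6]

slow=0 fast=0: a[fast]=1≠0 swap→a[0]=1, slow++,fast++
slow=1 fast=1: a[fast]=0, fast++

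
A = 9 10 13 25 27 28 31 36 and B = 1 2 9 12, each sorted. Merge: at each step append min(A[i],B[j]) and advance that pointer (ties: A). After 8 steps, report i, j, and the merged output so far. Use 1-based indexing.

i=5, j=5, merged so far=[1, 2, 9, 9, 10, 12, 13, 25]

[i=1,j=1] A[i]=9>B[j]=1 take 1 → j++
[i=1,j=2] A[i]=9>B[j]=2 take 2 → j++
[i=1,j=3] A[i]=9<=B[j]=9 take 9 → i++
[i=2,j=3] A[i]=10>B[j]=9 take 9 → j++
[i=2,j=4] A[i]=10<=B[j]=12 take 10 → i++
[i=3,j=4] A[i]=13>B[j]=12 take 12 → j++
[i=3,j=5] B done, take A[i]=13 → i++
[i=4,j=5] B done, take A[i]=25 → i++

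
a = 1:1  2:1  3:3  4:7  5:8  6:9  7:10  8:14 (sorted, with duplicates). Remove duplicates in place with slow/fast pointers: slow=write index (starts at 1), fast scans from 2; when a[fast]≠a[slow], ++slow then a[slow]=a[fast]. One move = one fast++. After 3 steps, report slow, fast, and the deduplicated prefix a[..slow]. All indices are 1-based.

slow=3, fast=5, prefix=[1, 3, 7]

slow=1 fast=2: a[fast]=1=a[slow] dup, fast++
slow=1 fast=3: a[fast]=3≠a[slow]=1 write a[2]=3, slow++,fast++
slow=2 fast=4: a[fast]=7≠a[slow]=3 write a[3]=7, slow++,fast++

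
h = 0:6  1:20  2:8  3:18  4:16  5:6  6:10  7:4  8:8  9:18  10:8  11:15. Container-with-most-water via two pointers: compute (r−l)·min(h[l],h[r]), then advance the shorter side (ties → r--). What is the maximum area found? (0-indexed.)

l=0 r=11: min(6,15)*11=66 best=66 *, l++
l=1 r=11: min(20,15)*10=150 best=150 *, r--
l=1 r=10: min(20,8)*9=72 best=150, r--
l=1 r=9: min(20,18)*8=144 best=150, r--
l=1 r=8: min(20,8)*7=56 best=150, r--
l=1 r=7: min(20,4)*6=24 best=150, r--
l=1 r=6: min(20,10)*5=50 best=150, r--
l=1 r=5: min(20,6)*4=24 best=150, r--
l=1 r=4: min(20,16)*3=48 best=150, r--
l=1 r=3: min(20,18)*2=36 best=150, r--
l=1 r=2: min(20,8)*1=8 best=150, r--

max area = 150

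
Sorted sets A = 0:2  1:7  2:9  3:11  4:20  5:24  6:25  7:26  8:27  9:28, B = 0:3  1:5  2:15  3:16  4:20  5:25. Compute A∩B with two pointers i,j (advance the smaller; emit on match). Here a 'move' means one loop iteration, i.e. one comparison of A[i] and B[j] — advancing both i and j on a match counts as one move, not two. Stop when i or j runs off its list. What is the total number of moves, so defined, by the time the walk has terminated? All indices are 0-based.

[i=0,j=0] 2<3 → i++
[i=1,j=0] 7>3 → j++
[i=1,j=1] 7>5 → j++
[i=1,j=2] 7<15 → i++
[i=2,j=2] 9<15 → i++
[i=3,j=2] 11<15 → i++
[i=4,j=2] 20>15 → j++
[i=4,j=3] 20>16 → j++
[i=4,j=4] 20==20 emit → i++,j++
[i=5,j=5] 24<25 → i++
[i=6,j=5] 25==25 emit → i++,j++

11 moves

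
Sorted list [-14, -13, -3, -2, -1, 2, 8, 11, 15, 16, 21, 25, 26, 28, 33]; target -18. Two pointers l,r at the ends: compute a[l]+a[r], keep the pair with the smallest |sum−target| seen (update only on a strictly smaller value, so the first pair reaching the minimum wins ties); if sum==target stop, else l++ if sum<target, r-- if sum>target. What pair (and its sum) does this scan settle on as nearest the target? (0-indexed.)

[0,14] -14+33=19 d=37 * → r--
[0,13] -14+28=14 d=32 * → r--
[0,12] -14+26=12 d=30 * → r--
[0,11] -14+25=11 d=29 * → r--
[0,10] -14+21=7 d=25 * → r--
[0,9] -14+16=2 d=20 * → r--
[0,8] -14+15=1 d=19 * → r--
[0,7] -14+11=-3 d=15 * → r--
[0,6] -14+8=-6 d=12 * → r--
[0,5] -14+2=-12 d=6 * → r--
[0,4] -14+-1=-15 d=3 * → r--
[0,3] -14+-2=-16 d=2 * → r--
[0,2] -14+-3=-17 d=1 * → r--
[0,1] -14+-13=-27 d=9 → l++

pair (-14, -3) with sum -17 (|Δ|=1)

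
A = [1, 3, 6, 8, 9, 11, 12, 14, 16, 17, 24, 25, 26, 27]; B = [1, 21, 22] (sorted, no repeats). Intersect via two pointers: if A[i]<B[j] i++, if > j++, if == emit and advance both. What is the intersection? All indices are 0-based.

[i=0,j=0] 1==1 emit → i++,j++
[i=1,j=1] 3<21 → i++
[i=2,j=1] 6<21 → i++
[i=3,j=1] 8<21 → i++
[i=4,j=1] 9<21 → i++
[i=5,j=1] 11<21 → i++
[i=6,j=1] 12<21 → i++
[i=7,j=1] 14<21 → i++
[i=8,j=1] 16<21 → i++
[i=9,j=1] 17<21 → i++
[i=10,j=1] 24>21 → j++
[i=10,j=2] 24>22 → j++

intersection = [1]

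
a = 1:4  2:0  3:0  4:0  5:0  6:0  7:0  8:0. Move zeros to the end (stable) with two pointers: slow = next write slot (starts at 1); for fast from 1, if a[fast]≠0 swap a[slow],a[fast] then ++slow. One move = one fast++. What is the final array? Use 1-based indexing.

[4, 0, 0, 0, 0, 0, 0, 0]

slow=1 fast=1: a[fast]=4≠0 swap→a[1]=4, slow++,fast++
slow=2 fast=2: a[fast]=0, fast++
slow=2 fast=3: a[fast]=0, fast++
slow=2 fast=4: a[fast]=0, fast++
slow=2 fast=5: a[fast]=0, fast++
slow=2 fast=6: a[fast]=0, fast++
slow=2 fast=7: a[fast]=0, fast++
slow=2 fast=8: a[fast]=0, fast++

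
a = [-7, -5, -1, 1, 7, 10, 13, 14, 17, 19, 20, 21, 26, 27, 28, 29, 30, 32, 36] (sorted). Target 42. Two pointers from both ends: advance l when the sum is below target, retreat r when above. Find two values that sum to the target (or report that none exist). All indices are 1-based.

(10, 32)

l=1 r=19: -7+36=29 <42, l++
l=2 r=19: -5+36=31 <42, l++
l=3 r=19: -1+36=35 <42, l++
l=4 r=19: 1+36=37 <42, l++
l=5 r=19: 7+36=43 >42, r--
l=5 r=18: 7+32=39 <42, l++
l=6 r=18: 10+32=42, found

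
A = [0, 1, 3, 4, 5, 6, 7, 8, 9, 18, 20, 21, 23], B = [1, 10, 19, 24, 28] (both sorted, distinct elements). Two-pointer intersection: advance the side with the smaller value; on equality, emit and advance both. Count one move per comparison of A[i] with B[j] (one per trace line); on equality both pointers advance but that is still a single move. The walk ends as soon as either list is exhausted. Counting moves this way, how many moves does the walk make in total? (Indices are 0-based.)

[i=0,j=0] 0<1 → i++
[i=1,j=0] 1==1 emit → i++,j++
[i=2,j=1] 3<10 → i++
[i=3,j=1] 4<10 → i++
[i=4,j=1] 5<10 → i++
[i=5,j=1] 6<10 → i++
[i=6,j=1] 7<10 → i++
[i=7,j=1] 8<10 → i++
[i=8,j=1] 9<10 → i++
[i=9,j=1] 18>10 → j++
[i=9,j=2] 18<19 → i++
[i=10,j=2] 20>19 → j++
[i=10,j=3] 20<24 → i++
[i=11,j=3] 21<24 → i++
[i=12,j=3] 23<24 → i++

15 moves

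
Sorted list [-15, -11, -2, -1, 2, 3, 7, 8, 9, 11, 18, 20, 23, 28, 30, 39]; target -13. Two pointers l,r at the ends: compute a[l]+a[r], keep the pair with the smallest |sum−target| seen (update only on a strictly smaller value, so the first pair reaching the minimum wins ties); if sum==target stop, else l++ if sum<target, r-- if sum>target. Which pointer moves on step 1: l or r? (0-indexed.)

r

[0,15] -15+39=24 d=37 * → r--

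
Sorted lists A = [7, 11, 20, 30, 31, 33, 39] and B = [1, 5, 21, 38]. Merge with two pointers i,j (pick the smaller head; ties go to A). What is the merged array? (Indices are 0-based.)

[i=0,j=0] A[i]=7>B[j]=1 take 1 → j++
[i=0,j=1] A[i]=7>B[j]=5 take 5 → j++
[i=0,j=2] A[i]=7<=B[j]=21 take 7 → i++
[i=1,j=2] A[i]=11<=B[j]=21 take 11 → i++
[i=2,j=2] A[i]=20<=B[j]=21 take 20 → i++
[i=3,j=2] A[i]=30>B[j]=21 take 21 → j++
[i=3,j=3] A[i]=30<=B[j]=38 take 30 → i++
[i=4,j=3] A[i]=31<=B[j]=38 take 31 → i++
[i=5,j=3] A[i]=33<=B[j]=38 take 33 → i++
[i=6,j=3] A[i]=39>B[j]=38 take 38 → j++
[i=6,j=4] B done, take A[i]=39 → i++

[1, 5, 7, 11, 20, 21, 30, 31, 33, 38, 39]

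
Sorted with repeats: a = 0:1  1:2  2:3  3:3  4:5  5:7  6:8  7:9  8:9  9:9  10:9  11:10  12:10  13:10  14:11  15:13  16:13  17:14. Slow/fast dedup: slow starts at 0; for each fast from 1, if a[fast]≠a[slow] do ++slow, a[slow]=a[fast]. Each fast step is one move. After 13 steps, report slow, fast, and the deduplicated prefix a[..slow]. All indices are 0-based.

slow=7, fast=14, prefix=[1, 2, 3, 5, 7, 8, 9, 10]

slow=0 fast=1: a[fast]=2≠a[slow]=1 write a[1]=2, slow++,fast++
slow=1 fast=2: a[fast]=3≠a[slow]=2 write a[2]=3, slow++,fast++
slow=2 fast=3: a[fast]=3=a[slow] dup, fast++
slow=2 fast=4: a[fast]=5≠a[slow]=3 write a[3]=5, slow++,fast++
slow=3 fast=5: a[fast]=7≠a[slow]=5 write a[4]=7, slow++,fast++
slow=4 fast=6: a[fast]=8≠a[slow]=7 write a[5]=8, slow++,fast++
slow=5 fast=7: a[fast]=9≠a[slow]=8 write a[6]=9, slow++,fast++
slow=6 fast=8: a[fast]=9=a[slow] dup, fast++
slow=6 fast=9: a[fast]=9=a[slow] dup, fast++
slow=6 fast=10: a[fast]=9=a[slow] dup, fast++
slow=6 fast=11: a[fast]=10≠a[slow]=9 write a[7]=10, slow++,fast++
slow=7 fast=12: a[fast]=10=a[slow] dup, fast++
slow=7 fast=13: a[fast]=10=a[slow] dup, fast++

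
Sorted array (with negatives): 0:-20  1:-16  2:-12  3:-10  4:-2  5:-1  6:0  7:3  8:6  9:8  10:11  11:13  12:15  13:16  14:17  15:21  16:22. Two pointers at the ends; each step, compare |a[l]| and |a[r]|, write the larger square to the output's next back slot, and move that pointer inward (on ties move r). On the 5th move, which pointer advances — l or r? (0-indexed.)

l=0 r=16: |-20|<=|22| out[16]=484, r--
l=0 r=15: |-20|<=|21| out[15]=441, r--
l=0 r=14: |-20|>|17| out[14]=400, l++
l=1 r=14: |-16|<=|17| out[13]=289, r--
l=1 r=13: |-16|<=|16| out[12]=256, r--

r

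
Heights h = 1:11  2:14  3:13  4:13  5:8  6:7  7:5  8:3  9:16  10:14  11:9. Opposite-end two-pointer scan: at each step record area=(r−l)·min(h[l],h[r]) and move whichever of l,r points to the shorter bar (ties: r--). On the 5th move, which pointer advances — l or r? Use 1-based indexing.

[1,11] min(11,9)*10=90 best=90 * → r--
[1,10] min(11,14)*9=99 best=99 * → l++
[2,10] min(14,14)*8=112 best=112 * → r--
[2,9] min(14,16)*7=98 best=112 → l++
[3,9] min(13,16)*6=78 best=112 → l++

l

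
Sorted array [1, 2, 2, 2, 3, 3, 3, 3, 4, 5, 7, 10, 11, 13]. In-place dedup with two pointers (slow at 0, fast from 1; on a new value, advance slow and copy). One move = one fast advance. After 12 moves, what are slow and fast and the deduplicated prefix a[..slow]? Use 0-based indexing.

slow=0 fast=1: a[fast]=2≠a[slow]=1 write a[1]=2, slow++,fast++
slow=1 fast=2: a[fast]=2=a[slow] dup, fast++
slow=1 fast=3: a[fast]=2=a[slow] dup, fast++
slow=1 fast=4: a[fast]=3≠a[slow]=2 write a[2]=3, slow++,fast++
slow=2 fast=5: a[fast]=3=a[slow] dup, fast++
slow=2 fast=6: a[fast]=3=a[slow] dup, fast++
slow=2 fast=7: a[fast]=3=a[slow] dup, fast++
slow=2 fast=8: a[fast]=4≠a[slow]=3 write a[3]=4, slow++,fast++
slow=3 fast=9: a[fast]=5≠a[slow]=4 write a[4]=5, slow++,fast++
slow=4 fast=10: a[fast]=7≠a[slow]=5 write a[5]=7, slow++,fast++
slow=5 fast=11: a[fast]=10≠a[slow]=7 write a[6]=10, slow++,fast++
slow=6 fast=12: a[fast]=11≠a[slow]=10 write a[7]=11, slow++,fast++

slow=7, fast=13, prefix=[1, 2, 3, 4, 5, 7, 10, 11]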